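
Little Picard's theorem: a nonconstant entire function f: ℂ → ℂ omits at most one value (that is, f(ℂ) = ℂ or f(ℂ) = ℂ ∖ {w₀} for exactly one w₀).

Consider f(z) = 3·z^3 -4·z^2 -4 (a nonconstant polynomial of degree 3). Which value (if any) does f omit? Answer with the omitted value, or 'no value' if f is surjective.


Little Picard bounds the complement of f(ℂ) to at most one point.
For every w ∈ ℂ, the equation p(z) − w = 0 is a nonconstant polynomial in z and hence has at least one root by the fundamental theorem of algebra. So p is surjective onto ℂ, omitting no value.

Omitted value: no value.


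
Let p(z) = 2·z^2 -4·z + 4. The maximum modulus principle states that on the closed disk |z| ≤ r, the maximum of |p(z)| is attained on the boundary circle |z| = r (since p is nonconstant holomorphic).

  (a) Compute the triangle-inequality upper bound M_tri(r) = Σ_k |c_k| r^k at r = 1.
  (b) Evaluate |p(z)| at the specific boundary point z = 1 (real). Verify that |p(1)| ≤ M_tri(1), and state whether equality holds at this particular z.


Coefficients: c_0 = 4, c_1 = -4, c_2 = 2. Radius r = 1.
Part (a). Triangle bound: M_tri(r) = Σ_k |c_k| r^k
  = |4|·1^0 + |-4|·1^1 + |2|·1^2
  = 4 + 4 + 2 = 10.
This bounds M(r) := max_{|z|=r} |p(z)| from above; equality holds iff all terms c_k z^k can be made to align in phase at a single z on |z|=r.
Part (b). At z = 1 (real, on the circle |z| = r):
  p(1) = (4)·1^0 + (-4)·1^1 + (2)·1^2 = 2.
  |p(1)| = 2.
Check: |p(1)| = 2 ≤ 10 = M_tri(1). ✓ Equality does not hold at z = 1 (the coefficients have mixed signs, so the terms do not all align in phase there).

M_tri(1) = 10; |p(1)| = 2; equality at z=1: no.


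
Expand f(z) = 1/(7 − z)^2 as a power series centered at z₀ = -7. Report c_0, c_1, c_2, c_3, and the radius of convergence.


Let w = z − z₀, so z = z₀ + w.
Then 7 − z = 7 − (z₀ + w) = (7 − z₀) − w = 14 − w.
f(z) = 1/(14 − w)^2 = (1/(14)^2) · (1 − w/(14))^{−2}.
By the binomial series (1−u)^{−2} = Σ_{n≥0} C(n+1, 1) u^n for |u|<1, with u = w/(14):
  c_n = C(n+1, 1) / (14)^(n+2).
  c_0 = 1/(14)^2 = 1/196.
  c_1 = 2/(14)^3 = 1/1372.
  c_2 = 3/(14)^4 = 3/38416.
  c_3 = 4/(14)^5 = 1/134456.
The series is valid for |w/d| < 1, i.e. |z − z₀| < |d|.
Radius of convergence: R = |7 − z₀| = |14| = 14 (distance from z₀ to the singularity z = 7).

c_0 = 1/196, c_1 = 1/1372, c_2 = 3/38416, c_3 = 1/134456; R = 14.


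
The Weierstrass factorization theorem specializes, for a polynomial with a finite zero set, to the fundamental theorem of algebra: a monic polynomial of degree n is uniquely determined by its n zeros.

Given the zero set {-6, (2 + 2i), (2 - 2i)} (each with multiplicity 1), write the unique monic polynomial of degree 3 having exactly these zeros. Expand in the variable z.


The polynomial is p(z) = ∏_{α ∈ S} (z − α), where S = {-6, (2 + 2i), (2 - 2i)}.
Expanding the product yields: p(z) = z^3 + 2·z^2 -16·z + 48.
Note conjugate pairs combine to real quadratics: (z − (2+2i))(z − (2−2i)) = z² − 4z + 8.
The resulting polynomial has degree 3 and real coefficients as required.

p(z) = z^3 + 2·z^2 -16·z + 48.


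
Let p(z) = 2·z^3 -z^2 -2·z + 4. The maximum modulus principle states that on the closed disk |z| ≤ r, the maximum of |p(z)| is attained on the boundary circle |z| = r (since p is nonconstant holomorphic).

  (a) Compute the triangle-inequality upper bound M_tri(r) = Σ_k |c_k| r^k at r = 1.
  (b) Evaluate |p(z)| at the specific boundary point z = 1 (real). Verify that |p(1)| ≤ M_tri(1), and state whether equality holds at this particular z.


Coefficients: c_0 = 4, c_1 = -2, c_2 = -1, c_3 = 2. Radius r = 1.
Part (a). Triangle bound: M_tri(r) = Σ_k |c_k| r^k
  = |4|·1^0 + |-2|·1^1 + |-1|·1^2 + |2|·1^3
  = 4 + 2 + 1 + 2 = 9.
This bounds M(r) := max_{|z|=r} |p(z)| from above; equality holds iff all terms c_k z^k can be made to align in phase at a single z on |z|=r.
Part (b). At z = 1 (real, on the circle |z| = r):
  p(1) = (4)·1^0 + (-2)·1^1 + (-1)·1^2 + (2)·1^3 = 3.
  |p(1)| = 3.
Check: |p(1)| = 3 ≤ 9 = M_tri(1). ✓ Equality does not hold at z = 1 (the coefficients have mixed signs, so the terms do not all align in phase there).

M_tri(1) = 9; |p(1)| = 3; equality at z=1: no.


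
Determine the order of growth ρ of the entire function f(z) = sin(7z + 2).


sin(w) is a linear combination of e^{iw} and e^{−iw} (or e^w, e^{−w} in the hyperbolic case), so |sin(w)| ≤ e^{|w|}. With w = 7z + 2, |w| ≤ 7|z| + 2 = 7r + 2 on |z| = r, giving M(r) ≤ e^{7r + 2}, so ρ ≤ 1. On a suitable ray (z = it for sin/cos; z = t for sinh/cosh, t real → ∞), |sin(7z + 2)| grows like e^{7|t|}/2, so ρ ≥ 1. Hence ρ = 1.
Therefore ρ = 1.

Order ρ = 1.


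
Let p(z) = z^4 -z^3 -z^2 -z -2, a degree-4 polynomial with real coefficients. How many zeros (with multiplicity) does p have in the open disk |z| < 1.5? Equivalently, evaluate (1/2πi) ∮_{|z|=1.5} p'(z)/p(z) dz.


The zeros of p are: 2, -1, (0 + 1i), (0 - 1i).
Their magnitudes are: 2, 1, 1, 1.
Zeros with |z| < R = 1.5: -1, (0 + 1i), (0 - 1i).
Count = 3.
By the argument principle, (1/2πi) ∮_{|z|=R} p'(z)/p(z) dz equals exactly this count.

Number of zeros inside |z| < 1.5: 3.


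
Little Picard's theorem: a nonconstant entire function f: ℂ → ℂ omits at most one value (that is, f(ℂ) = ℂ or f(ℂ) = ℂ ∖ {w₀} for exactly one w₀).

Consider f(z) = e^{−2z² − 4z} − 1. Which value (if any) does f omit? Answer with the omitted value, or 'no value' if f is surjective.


Little Picard bounds the complement of f(ℂ) to at most one point.
The exponent g(z) = −2z² − 4z is a nonconstant polynomial, hence surjective onto ℂ. So e^{g(z)} takes every value in {e^w : w ∈ ℂ} = ℂ ∖ {0}. Adding -1 shifts the range to ℂ ∖ {-1}. f omits exactly -1.

Omitted value: -1.


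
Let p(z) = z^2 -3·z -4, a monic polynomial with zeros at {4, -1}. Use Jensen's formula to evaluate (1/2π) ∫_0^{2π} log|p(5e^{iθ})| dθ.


Zeros: -1, 4; r = 5.
Inside |z| < r: -1, 4. Outside (|z| ≥ r): ∅.
p(0) = -4, so log|p(0)| = log(4) = 1.3863.
Apply Jensen: I(r) = log|p(0)| + Σ_k log(r/|z_k|), summed over zeros inside |z| < r.
  log(r/|z_k|) for z_k = 4: log(5/4) = 0.2231
  log(r/|z_k|) for z_k = -1: log(5/1) = 1.6094
Sum over inside zeros: 1.8326.
I(r) = log|p(0)| + (inside sum) = 1.3863 + 1.8326 = 3.2189.
Closed form (all zeros inside, monic): I(r) = n·log(r) = 2·log(5) = 3.2189. ✓

I(r) ≈ 3.2189.


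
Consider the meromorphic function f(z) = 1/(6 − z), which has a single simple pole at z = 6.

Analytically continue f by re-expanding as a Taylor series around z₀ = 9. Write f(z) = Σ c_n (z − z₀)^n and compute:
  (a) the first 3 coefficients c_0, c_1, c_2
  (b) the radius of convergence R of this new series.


Let w = z − z₀, so z = z₀ + w.
Then 6 − z = 6 − (z₀ + w) = (6 − z₀) − w = -3 − w.
f(z) = 1/(-3 − w) = (1/(-3)) · 1/(1 − w/(-3)) = Σ_{n≥0} w^n / (-3)^(n+1).
So c_n = 1/(-3)^(n+1):
  c_0 = 1/(-3)^1 = -1/3.
  c_1 = 1/(-3)^2 = 1/9.
  c_2 = 1/(-3)^3 = -1/27.
The series is valid for |w/d| < 1, i.e. |z − z₀| < |d|.
Radius of convergence: R = |6 − z₀| = |-3| = 3 (distance from z₀ to the singularity z = 6).

c_0 = -1/3, c_1 = 1/9, c_2 = -1/27; R = 3.


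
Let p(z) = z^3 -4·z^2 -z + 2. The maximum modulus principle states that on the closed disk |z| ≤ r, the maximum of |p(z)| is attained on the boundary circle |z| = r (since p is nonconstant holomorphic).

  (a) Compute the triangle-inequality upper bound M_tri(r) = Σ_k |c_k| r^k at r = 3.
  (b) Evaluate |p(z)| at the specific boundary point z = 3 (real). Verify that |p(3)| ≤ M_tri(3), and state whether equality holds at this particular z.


Coefficients: c_0 = 2, c_1 = -1, c_2 = -4, c_3 = 1. Radius r = 3.
Part (a). Triangle bound: M_tri(r) = Σ_k |c_k| r^k
  = |2|·3^0 + |-1|·3^1 + |-4|·3^2 + |1|·3^3
  = 2 + 3 + 36 + 27 = 68.
This bounds M(r) := max_{|z|=r} |p(z)| from above; equality holds iff all terms c_k z^k can be made to align in phase at a single z on |z|=r.
Part (b). At z = 3 (real, on the circle |z| = r):
  p(3) = (2)·3^0 + (-1)·3^1 + (-4)·3^2 + (1)·3^3 = -10.
  |p(3)| = 10.
Check: |p(3)| = 10 ≤ 68 = M_tri(3). ✓ Equality does not hold at z = 3 (the coefficients have mixed signs, so the terms do not all align in phase there).

M_tri(3) = 68; |p(3)| = 10; equality at z=3: no.


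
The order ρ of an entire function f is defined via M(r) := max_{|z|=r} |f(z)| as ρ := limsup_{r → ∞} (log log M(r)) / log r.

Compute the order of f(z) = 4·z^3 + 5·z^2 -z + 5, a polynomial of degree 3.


|f(z)| ≤ Σ|c_k|·r^k = O(r^3) as r → ∞. Polynomial growth is O(e^{r^ε}) for every ε > 0 (since r^3/e^{r^ε} → 0), so ρ ≤ ε for all ε > 0, i.e. ρ = 0. Every nonconstant polynomial has order 0.
Therefore ρ = 0.

Order ρ = 0.


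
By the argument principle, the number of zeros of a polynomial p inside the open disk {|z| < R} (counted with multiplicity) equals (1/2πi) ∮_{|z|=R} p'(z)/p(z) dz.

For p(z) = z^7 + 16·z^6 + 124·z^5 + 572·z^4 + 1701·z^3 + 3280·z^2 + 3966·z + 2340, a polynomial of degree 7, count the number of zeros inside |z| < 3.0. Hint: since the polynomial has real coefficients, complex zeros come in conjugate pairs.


The zeros of p are: (-3 + 2i), (-3 - 2i), (-3 + 3i), (-3 - 3i), -2, (-1 + 2i), (-1 - 2i).
Their magnitudes are: 3.606, 3.606, 4.243, 4.243, 2, 2.236, 2.236.
Zeros with |z| < R = 3.0: -2, (-1 + 2i), (-1 - 2i).
Count = 3.
By the argument principle, (1/2πi) ∮_{|z|=R} p'(z)/p(z) dz equals exactly this count.

Number of zeros inside |z| < 3.0: 3.


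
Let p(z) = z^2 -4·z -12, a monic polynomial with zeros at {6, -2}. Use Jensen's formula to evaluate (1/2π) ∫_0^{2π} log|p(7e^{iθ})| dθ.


Zeros: -2, 6; r = 7.
Inside |z| < r: -2, 6. Outside (|z| ≥ r): ∅.
p(0) = -12, so log|p(0)| = log(12) = 2.4849.
Apply Jensen: I(r) = log|p(0)| + Σ_k log(r/|z_k|), summed over zeros inside |z| < r.
  log(r/|z_k|) for z_k = 6: log(7/6) = 0.1542
  log(r/|z_k|) for z_k = -2: log(7/2) = 1.2528
Sum over inside zeros: 1.4069.
I(r) = log|p(0)| + (inside sum) = 2.4849 + 1.4069 = 3.8918.
Closed form (all zeros inside, monic): I(r) = n·log(r) = 2·log(7) = 3.8918. ✓

I(r) ≈ 3.8918.


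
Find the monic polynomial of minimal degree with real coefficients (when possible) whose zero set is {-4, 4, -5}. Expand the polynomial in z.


The polynomial is p(z) = ∏_{α ∈ S} (z − α), where S = {-4, 4, -5}.
Expanding the product yields: p(z) = z^3 + 5·z^2 -16·z -80.
The resulting polynomial has degree 3 and real coefficients as required.

p(z) = z^3 + 5·z^2 -16·z -80.


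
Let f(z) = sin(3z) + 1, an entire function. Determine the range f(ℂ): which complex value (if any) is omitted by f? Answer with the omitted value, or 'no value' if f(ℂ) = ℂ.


Little Picard bounds the complement of f(ℂ) to at most one point.
sin is entire and surjective onto ℂ: for every w ∈ ℂ, sin(ζ) = w has a solution ζ ∈ ℂ (e.g., via the complex inverse arcsin). With ζ = 3z this gives z = ζ/(3). Then 1·sin(3z) takes every value in 1·ℂ = ℂ, and adding 1 is a bijection of ℂ. So f is surjective and omits no value. (Note: only on the real line is sin bounded by [−1, 1].)

Omitted value: no value.


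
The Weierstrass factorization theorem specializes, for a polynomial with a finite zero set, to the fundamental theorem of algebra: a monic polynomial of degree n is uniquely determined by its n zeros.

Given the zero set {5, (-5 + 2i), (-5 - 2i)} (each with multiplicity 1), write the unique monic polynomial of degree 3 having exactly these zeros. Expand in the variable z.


The polynomial is p(z) = ∏_{α ∈ S} (z − α), where S = {5, (-5 + 2i), (-5 - 2i)}.
Expanding the product yields: p(z) = z^3 + 5·z^2 -21·z -145.
Note conjugate pairs combine to real quadratics: (z − (-5+2i))(z − (-5−2i)) = z² + 10z + 29.
The resulting polynomial has degree 3 and real coefficients as required.

p(z) = z^3 + 5·z^2 -21·z -145.


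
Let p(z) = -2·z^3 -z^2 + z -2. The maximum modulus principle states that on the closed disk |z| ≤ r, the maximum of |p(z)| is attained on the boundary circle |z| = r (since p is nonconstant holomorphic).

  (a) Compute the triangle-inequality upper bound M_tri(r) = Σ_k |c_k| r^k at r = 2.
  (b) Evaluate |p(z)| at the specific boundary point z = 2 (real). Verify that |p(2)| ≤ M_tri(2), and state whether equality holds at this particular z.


Coefficients: c_0 = -2, c_1 = 1, c_2 = -1, c_3 = -2. Radius r = 2.
Part (a). Triangle bound: M_tri(r) = Σ_k |c_k| r^k
  = |-2|·2^0 + |1|·2^1 + |-1|·2^2 + |-2|·2^3
  = 2 + 2 + 4 + 16 = 24.
This bounds M(r) := max_{|z|=r} |p(z)| from above; equality holds iff all terms c_k z^k can be made to align in phase at a single z on |z|=r.
Part (b). At z = 2 (real, on the circle |z| = r):
  p(2) = (-2)·2^0 + (1)·2^1 + (-1)·2^2 + (-2)·2^3 = -20.
  |p(2)| = 20.
Check: |p(2)| = 20 ≤ 24 = M_tri(2). ✓ Equality does not hold at z = 2 (the coefficients have mixed signs, so the terms do not all align in phase there).

M_tri(2) = 24; |p(2)| = 20; equality at z=2: no.


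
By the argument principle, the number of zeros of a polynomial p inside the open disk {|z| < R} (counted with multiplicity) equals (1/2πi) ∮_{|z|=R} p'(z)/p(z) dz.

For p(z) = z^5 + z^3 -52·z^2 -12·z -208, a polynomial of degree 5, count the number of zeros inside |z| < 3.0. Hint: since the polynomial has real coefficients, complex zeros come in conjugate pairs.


The zeros of p are: 4, (0 + 2i), (0 - 2i), (-2 + 3i), (-2 - 3i).
Their magnitudes are: 4, 2, 2, 3.606, 3.606.
Zeros with |z| < R = 3.0: (0 + 2i), (0 - 2i).
Count = 2.
By the argument principle, (1/2πi) ∮_{|z|=R} p'(z)/p(z) dz equals exactly this count.

Number of zeros inside |z| < 3.0: 2.


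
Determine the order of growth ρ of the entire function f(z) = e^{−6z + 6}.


|e^{−6z + 6}| = e^{Re(-6·z) + 6} ≤ e^{6|z|^1 + 6} = e^{6r^1 + 6} on |z| = r, so ρ ≤ 1. Choosing z on |z|=r so that -6·z is real positive (always possible by picking arg z appropriately) gives |f(z)| = e^{6r^1 + 6}, matching the bound. The additive constant 6 does not affect log log M(r) ~ 1·log r. Hence ρ = 1.
Therefore ρ = 1.

Order ρ = 1.


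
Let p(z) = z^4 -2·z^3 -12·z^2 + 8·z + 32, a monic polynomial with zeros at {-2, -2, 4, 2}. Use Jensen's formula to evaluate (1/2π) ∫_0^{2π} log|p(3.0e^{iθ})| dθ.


Zeros: -2, -2, 2, 4; r = 3.0.
Inside |z| < r: -2, -2, 2. Outside (|z| ≥ r): 4.
p(0) = 32, so log|p(0)| = log(32) = 3.4657.
Apply Jensen: I(r) = log|p(0)| + Σ_k log(r/|z_k|), summed over zeros inside |z| < r.
  log(r/|z_k|) for z_k = -2: log(3.0/2) = 0.4055
  log(r/|z_k|) for z_k = -2: log(3.0/2) = 0.4055
  log(r/|z_k|) for z_k = 2: log(3.0/2) = 0.4055
  Outside zeros (4) contribute nothing to the Jensen sum.
Sum over inside zeros: 1.2164.
I(r) = log|p(0)| + (inside sum) = 3.4657 + 1.2164 = 4.6821.
Note: since some zeros are outside |z| ≤ r, the simplified n·log(r) form does NOT apply — only the inside zeros contribute.

I(r) ≈ 4.6821.


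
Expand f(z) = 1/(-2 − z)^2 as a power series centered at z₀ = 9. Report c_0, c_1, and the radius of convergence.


Let w = z − z₀, so z = z₀ + w.
Then -2 − z = -2 − (z₀ + w) = (-2 − z₀) − w = -11 − w.
f(z) = 1/(-11 − w)^2 = (1/(-11)^2) · (1 − w/(-11))^{−2}.
By the binomial series (1−u)^{−2} = Σ_{n≥0} C(n+1, 1) u^n for |u|<1, with u = w/(-11):
  c_n = C(n+1, 1) / (-11)^(n+2).
  c_0 = 1/(-11)^2 = 1/121.
  c_1 = 2/(-11)^3 = -2/1331.
The series is valid for |w/d| < 1, i.e. |z − z₀| < |d|.
Radius of convergence: R = |-2 − z₀| = |-11| = 11 (distance from z₀ to the singularity z = -2).

c_0 = 1/121, c_1 = -2/1331; R = 11.


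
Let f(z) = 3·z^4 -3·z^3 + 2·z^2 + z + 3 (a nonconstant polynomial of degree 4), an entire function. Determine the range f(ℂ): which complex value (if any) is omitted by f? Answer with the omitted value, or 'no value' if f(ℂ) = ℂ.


Little Picard bounds the complement of f(ℂ) to at most one point.
For every w ∈ ℂ, the equation p(z) − w = 0 is a nonconstant polynomial in z and hence has at least one root by the fundamental theorem of algebra. So p is surjective onto ℂ, omitting no value.

Omitted value: no value.


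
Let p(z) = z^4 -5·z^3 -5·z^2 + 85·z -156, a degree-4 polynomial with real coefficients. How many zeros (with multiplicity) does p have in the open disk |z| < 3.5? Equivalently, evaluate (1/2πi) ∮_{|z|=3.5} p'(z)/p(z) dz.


The zeros of p are: (3 + 2i), (3 - 2i), -4, 3.
Their magnitudes are: 3.606, 3.606, 4, 3.
Zeros with |z| < R = 3.5: 3.
Count = 1.
By the argument principle, (1/2πi) ∮_{|z|=R} p'(z)/p(z) dz equals exactly this count.

Number of zeros inside |z| < 3.5: 1.


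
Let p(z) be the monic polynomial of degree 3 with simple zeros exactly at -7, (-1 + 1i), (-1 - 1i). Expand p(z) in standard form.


The polynomial is p(z) = ∏_{α ∈ S} (z − α), where S = {-7, (-1 + 1i), (-1 - 1i)}.
Expanding the product yields: p(z) = z^3 + 9·z^2 + 16·z + 14.
Note conjugate pairs combine to real quadratics: (z − (-1+1i))(z − (-1−1i)) = z² + 2z + 2.
The resulting polynomial has degree 3 and real coefficients as required.

p(z) = z^3 + 9·z^2 + 16·z + 14.


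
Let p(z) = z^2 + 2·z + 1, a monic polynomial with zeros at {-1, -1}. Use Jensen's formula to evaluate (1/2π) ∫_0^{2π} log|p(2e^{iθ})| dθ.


Zeros: -1, -1; r = 2.
Inside |z| < r: -1, -1. Outside (|z| ≥ r): ∅.
p(0) = 1, so log|p(0)| = log(1) = 0.0000.
Apply Jensen: I(r) = log|p(0)| + Σ_k log(r/|z_k|), summed over zeros inside |z| < r.
  log(r/|z_k|) for z_k = -1: log(2/1) = 0.6931
  log(r/|z_k|) for z_k = -1: log(2/1) = 0.6931
Sum over inside zeros: 1.3863.
I(r) = log|p(0)| + (inside sum) = 0.0000 + 1.3863 = 1.3863.
Closed form (all zeros inside, monic): I(r) = n·log(r) = 2·log(2) = 1.3863. ✓

I(r) ≈ 1.3863.


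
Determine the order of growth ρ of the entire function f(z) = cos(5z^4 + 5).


Write cos(w) = (e^{iw} ± e^{−iw})/(2 or 2i), so |cos(w)| ≤ e^{|w|}. With w = 5z^4 + 5, |w| ≤ 5r^4 + 5 on |z|=r, giving M(r) ≤ e^{5r^4 + 5} and ρ ≤ 4. For the lower bound, choose z on |z|=r with 5z^4 purely imaginary of modulus 5r^4; then |cos(5z^4 + 5)| grows like e^{5r^4}/2, so ρ ≥ 4. Hence ρ = 4.
Therefore ρ = 4.

Order ρ = 4.


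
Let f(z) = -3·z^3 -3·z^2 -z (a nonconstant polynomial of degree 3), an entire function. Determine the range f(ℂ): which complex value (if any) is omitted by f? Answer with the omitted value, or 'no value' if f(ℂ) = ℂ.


Little Picard bounds the complement of f(ℂ) to at most one point.
For every w ∈ ℂ, the equation p(z) − w = 0 is a nonconstant polynomial in z and hence has at least one root by the fundamental theorem of algebra. So p is surjective onto ℂ, omitting no value.

Omitted value: no value.


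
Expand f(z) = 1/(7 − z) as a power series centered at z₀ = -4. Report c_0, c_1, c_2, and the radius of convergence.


Let w = z − z₀, so z = z₀ + w.
Then 7 − z = 7 − (z₀ + w) = (7 − z₀) − w = 11 − w.
f(z) = 1/(11 − w) = (1/(11)) · 1/(1 − w/(11)) = Σ_{n≥0} w^n / (11)^(n+1).
So c_n = 1/(11)^(n+1):
  c_0 = 1/(11)^1 = 1/11.
  c_1 = 1/(11)^2 = 1/121.
  c_2 = 1/(11)^3 = 1/1331.
The series is valid for |w/d| < 1, i.e. |z − z₀| < |d|.
Radius of convergence: R = |7 − z₀| = |11| = 11 (distance from z₀ to the singularity z = 7).

c_0 = 1/11, c_1 = 1/121, c_2 = 1/1331; R = 11.


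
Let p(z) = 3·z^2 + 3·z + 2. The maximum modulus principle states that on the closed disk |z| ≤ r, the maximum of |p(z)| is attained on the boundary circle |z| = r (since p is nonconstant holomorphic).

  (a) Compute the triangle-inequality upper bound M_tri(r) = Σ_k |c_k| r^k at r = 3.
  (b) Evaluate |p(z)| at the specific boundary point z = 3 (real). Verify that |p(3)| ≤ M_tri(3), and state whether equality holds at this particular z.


Coefficients: c_0 = 2, c_1 = 3, c_2 = 3. Radius r = 3.
Part (a). Triangle bound: M_tri(r) = Σ_k |c_k| r^k
  = |2|·3^0 + |3|·3^1 + |3|·3^2
  = 2 + 9 + 27 = 38.
This bounds M(r) := max_{|z|=r} |p(z)| from above; equality holds iff all terms c_k z^k can be made to align in phase at a single z on |z|=r.
Part (b). At z = 3 (real, on the circle |z| = r):
  p(3) = (2)·3^0 + (3)·3^1 + (3)·3^2 = 38.
  |p(3)| = 38.
Since all nonzero coefficients share the same sign, |p(3)| = 38 = M_tri(3); the triangle bound is attained at z = 3, so in fact M(r) = 38.

M_tri(3) = 38; |p(3)| = 38; equality at z=3: yes.


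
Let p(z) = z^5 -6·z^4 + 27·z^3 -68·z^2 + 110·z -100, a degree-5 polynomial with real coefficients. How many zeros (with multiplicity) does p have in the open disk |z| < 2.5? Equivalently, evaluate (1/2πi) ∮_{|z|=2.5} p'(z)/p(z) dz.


The zeros of p are: 2, (1 + 3i), (1 - 3i), (1 + 2i), (1 - 2i).
Their magnitudes are: 2, 3.162, 3.162, 2.236, 2.236.
Zeros with |z| < R = 2.5: 2, (1 + 2i), (1 - 2i).
Count = 3.
By the argument principle, (1/2πi) ∮_{|z|=R} p'(z)/p(z) dz equals exactly this count.

Number of zeros inside |z| < 2.5: 3.


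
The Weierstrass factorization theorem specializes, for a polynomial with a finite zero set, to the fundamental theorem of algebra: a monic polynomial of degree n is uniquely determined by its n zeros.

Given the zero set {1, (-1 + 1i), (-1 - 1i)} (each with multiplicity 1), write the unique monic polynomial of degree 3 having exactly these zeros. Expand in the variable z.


The polynomial is p(z) = ∏_{α ∈ S} (z − α), where S = {1, (-1 + 1i), (-1 - 1i)}.
Expanding the product yields: p(z) = z^3 + z^2 -2.
Note conjugate pairs combine to real quadratics: (z − (-1+1i))(z − (-1−1i)) = z² + 2z + 2.
The resulting polynomial has degree 3 and real coefficients as required.

p(z) = z^3 + z^2 -2.


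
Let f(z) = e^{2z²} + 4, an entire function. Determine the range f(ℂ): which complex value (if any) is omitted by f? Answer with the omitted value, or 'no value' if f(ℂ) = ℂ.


Little Picard bounds the complement of f(ℂ) to at most one point.
The exponent g(z) = 2z² is a nonconstant polynomial, hence surjective onto ℂ. So e^{g(z)} takes every value in {e^w : w ∈ ℂ} = ℂ ∖ {0}. Adding 4 shifts the range to ℂ ∖ {4}. f omits exactly 4.

Omitted value: 4.


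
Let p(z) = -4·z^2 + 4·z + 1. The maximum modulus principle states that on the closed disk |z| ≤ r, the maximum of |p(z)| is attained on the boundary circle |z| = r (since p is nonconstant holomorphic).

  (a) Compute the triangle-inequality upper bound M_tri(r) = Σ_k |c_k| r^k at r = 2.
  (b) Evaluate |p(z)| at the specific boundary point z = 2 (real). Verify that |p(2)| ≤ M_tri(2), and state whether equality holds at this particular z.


Coefficients: c_0 = 1, c_1 = 4, c_2 = -4. Radius r = 2.
Part (a). Triangle bound: M_tri(r) = Σ_k |c_k| r^k
  = |1|·2^0 + |4|·2^1 + |-4|·2^2
  = 1 + 8 + 16 = 25.
This bounds M(r) := max_{|z|=r} |p(z)| from above; equality holds iff all terms c_k z^k can be made to align in phase at a single z on |z|=r.
Part (b). At z = 2 (real, on the circle |z| = r):
  p(2) = (1)·2^0 + (4)·2^1 + (-4)·2^2 = -7.
  |p(2)| = 7.
Check: |p(2)| = 7 ≤ 25 = M_tri(2). ✓ Equality does not hold at z = 2 (the coefficients have mixed signs, so the terms do not all align in phase there).

M_tri(2) = 25; |p(2)| = 7; equality at z=2: no.


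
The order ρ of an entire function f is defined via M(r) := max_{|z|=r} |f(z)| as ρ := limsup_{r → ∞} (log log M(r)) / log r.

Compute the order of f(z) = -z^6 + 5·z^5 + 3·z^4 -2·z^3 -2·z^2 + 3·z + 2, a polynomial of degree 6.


|f(z)| ≤ Σ|c_k|·r^k = O(r^6) as r → ∞. Polynomial growth is O(e^{r^ε}) for every ε > 0 (since r^6/e^{r^ε} → 0), so ρ ≤ ε for all ε > 0, i.e. ρ = 0. Every nonconstant polynomial has order 0.
Therefore ρ = 0.

Order ρ = 0.


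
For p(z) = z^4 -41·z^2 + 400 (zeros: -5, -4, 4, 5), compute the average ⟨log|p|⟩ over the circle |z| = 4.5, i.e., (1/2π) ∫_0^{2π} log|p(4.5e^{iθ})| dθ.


Zeros: -5, -4, 4, 5; r = 4.5.
Inside |z| < r: -4, 4. Outside (|z| ≥ r): -5, 5.
p(0) = 400, so log|p(0)| = log(400) = 5.9915.
Apply Jensen: I(r) = log|p(0)| + Σ_k log(r/|z_k|), summed over zeros inside |z| < r.
  log(r/|z_k|) for z_k = -4: log(4.5/4) = 0.1178
  log(r/|z_k|) for z_k = 4: log(4.5/4) = 0.1178
  Outside zeros (-5, 5) contribute nothing to the Jensen sum.
Sum over inside zeros: 0.2356.
I(r) = log|p(0)| + (inside sum) = 5.9915 + 0.2356 = 6.2270.
Note: since some zeros are outside |z| ≤ r, the simplified n·log(r) form does NOT apply — only the inside zeros contribute.

I(r) ≈ 6.2270.


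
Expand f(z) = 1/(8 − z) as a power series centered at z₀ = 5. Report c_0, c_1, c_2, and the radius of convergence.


Let w = z − z₀, so z = z₀ + w.
Then 8 − z = 8 − (z₀ + w) = (8 − z₀) − w = 3 − w.
f(z) = 1/(3 − w) = (1/(3)) · 1/(1 − w/(3)) = Σ_{n≥0} w^n / (3)^(n+1).
So c_n = 1/(3)^(n+1):
  c_0 = 1/(3)^1 = 1/3.
  c_1 = 1/(3)^2 = 1/9.
  c_2 = 1/(3)^3 = 1/27.
The series is valid for |w/d| < 1, i.e. |z − z₀| < |d|.
Radius of convergence: R = |8 − z₀| = |3| = 3 (distance from z₀ to the singularity z = 8).

c_0 = 1/3, c_1 = 1/9, c_2 = 1/27; R = 3.


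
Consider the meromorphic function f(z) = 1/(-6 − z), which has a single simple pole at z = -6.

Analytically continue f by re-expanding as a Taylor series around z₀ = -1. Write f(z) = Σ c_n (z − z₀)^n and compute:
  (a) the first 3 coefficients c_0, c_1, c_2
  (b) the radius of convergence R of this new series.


Let w = z − z₀, so z = z₀ + w.
Then -6 − z = -6 − (z₀ + w) = (-6 − z₀) − w = -5 − w.
f(z) = 1/(-5 − w) = (1/(-5)) · 1/(1 − w/(-5)) = Σ_{n≥0} w^n / (-5)^(n+1).
So c_n = 1/(-5)^(n+1):
  c_0 = 1/(-5)^1 = -1/5.
  c_1 = 1/(-5)^2 = 1/25.
  c_2 = 1/(-5)^3 = -1/125.
The series is valid for |w/d| < 1, i.e. |z − z₀| < |d|.
Radius of convergence: R = |-6 − z₀| = |-5| = 5 (distance from z₀ to the singularity z = -6).

c_0 = -1/5, c_1 = 1/25, c_2 = -1/125; R = 5.


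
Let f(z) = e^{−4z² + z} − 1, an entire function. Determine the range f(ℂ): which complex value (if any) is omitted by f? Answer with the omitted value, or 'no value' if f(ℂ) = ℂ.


Little Picard bounds the complement of f(ℂ) to at most one point.
The exponent g(z) = −4z² + z is a nonconstant polynomial, hence surjective onto ℂ. So e^{g(z)} takes every value in {e^w : w ∈ ℂ} = ℂ ∖ {0}. Adding -1 shifts the range to ℂ ∖ {-1}. f omits exactly -1.

Omitted value: -1.


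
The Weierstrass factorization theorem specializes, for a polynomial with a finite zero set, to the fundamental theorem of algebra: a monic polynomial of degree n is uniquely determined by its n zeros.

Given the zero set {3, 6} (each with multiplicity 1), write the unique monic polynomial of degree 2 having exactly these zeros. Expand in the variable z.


The polynomial is p(z) = ∏_{α ∈ S} (z − α), where S = {3, 6}.
Expanding the product yields: p(z) = z^2 -9·z + 18.
The resulting polynomial has degree 2 and real coefficients as required.

p(z) = z^2 -9·z + 18.


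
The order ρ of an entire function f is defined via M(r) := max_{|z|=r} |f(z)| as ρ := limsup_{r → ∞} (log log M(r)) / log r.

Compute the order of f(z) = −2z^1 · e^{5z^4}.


M(r) = max_{|z|=r} |-2|·|z|^1·|e^{5z^4}| = 2·r^1 · e^{5r^4} (the factors attain their maxima compatibly on |z|=r). Then log M(r) = log 2 + 1·log r + 5r^4, dominated by the last term, so log log M(r) ~ 4·log r. The polynomial factor -2z^1 contributes only a log r term and does not affect the order. ρ = 4.
Therefore ρ = 4.

Order ρ = 4.


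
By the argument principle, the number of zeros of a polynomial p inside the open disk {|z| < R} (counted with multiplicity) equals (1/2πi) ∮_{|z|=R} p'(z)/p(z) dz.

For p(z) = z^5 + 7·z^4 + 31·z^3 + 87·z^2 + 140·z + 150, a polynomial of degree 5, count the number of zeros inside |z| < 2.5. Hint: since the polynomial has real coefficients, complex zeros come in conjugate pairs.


The zeros of p are: (-1 + 3i), (-1 - 3i), -3, (-1 + 2i), (-1 - 2i).
Their magnitudes are: 3.162, 3.162, 3, 2.236, 2.236.
Zeros with |z| < R = 2.5: (-1 + 2i), (-1 - 2i).
Count = 2.
By the argument principle, (1/2πi) ∮_{|z|=R} p'(z)/p(z) dz equals exactly this count.

Number of zeros inside |z| < 2.5: 2.


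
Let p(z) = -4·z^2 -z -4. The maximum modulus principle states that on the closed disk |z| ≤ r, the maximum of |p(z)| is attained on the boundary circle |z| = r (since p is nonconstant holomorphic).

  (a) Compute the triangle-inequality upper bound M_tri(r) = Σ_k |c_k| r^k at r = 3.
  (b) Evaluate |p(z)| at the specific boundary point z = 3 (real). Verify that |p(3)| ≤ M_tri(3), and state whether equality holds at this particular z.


Coefficients: c_0 = -4, c_1 = -1, c_2 = -4. Radius r = 3.
Part (a). Triangle bound: M_tri(r) = Σ_k |c_k| r^k
  = |-4|·3^0 + |-1|·3^1 + |-4|·3^2
  = 4 + 3 + 36 = 43.
This bounds M(r) := max_{|z|=r} |p(z)| from above; equality holds iff all terms c_k z^k can be made to align in phase at a single z on |z|=r.
Part (b). At z = 3 (real, on the circle |z| = r):
  p(3) = (-4)·3^0 + (-1)·3^1 + (-4)·3^2 = -43.
  |p(3)| = 43.
Since all nonzero coefficients share the same sign, |p(3)| = 43 = M_tri(3); the triangle bound is attained at z = 3, so in fact M(r) = 43.

M_tri(3) = 43; |p(3)| = 43; equality at z=3: yes.


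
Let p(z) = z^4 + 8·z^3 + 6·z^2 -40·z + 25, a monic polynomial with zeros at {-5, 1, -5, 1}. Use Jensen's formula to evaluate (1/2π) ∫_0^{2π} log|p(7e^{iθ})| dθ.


Zeros: -5, -5, 1, 1; r = 7.
Inside |z| < r: -5, -5, 1, 1. Outside (|z| ≥ r): ∅.
p(0) = 25, so log|p(0)| = log(25) = 3.2189.
Apply Jensen: I(r) = log|p(0)| + Σ_k log(r/|z_k|), summed over zeros inside |z| < r.
  log(r/|z_k|) for z_k = -5: log(7/5) = 0.3365
  log(r/|z_k|) for z_k = 1: log(7/1) = 1.9459
  log(r/|z_k|) for z_k = -5: log(7/5) = 0.3365
  log(r/|z_k|) for z_k = 1: log(7/1) = 1.9459
Sum over inside zeros: 4.5648.
I(r) = log|p(0)| + (inside sum) = 3.2189 + 4.5648 = 7.7836.
Closed form (all zeros inside, monic): I(r) = n·log(r) = 4·log(7) = 7.7836. ✓

I(r) ≈ 7.7836.


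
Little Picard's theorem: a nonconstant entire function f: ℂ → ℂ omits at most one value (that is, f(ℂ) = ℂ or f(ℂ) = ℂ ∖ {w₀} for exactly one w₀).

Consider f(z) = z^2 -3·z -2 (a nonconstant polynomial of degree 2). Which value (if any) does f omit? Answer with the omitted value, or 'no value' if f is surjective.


Little Picard bounds the complement of f(ℂ) to at most one point.
For every w ∈ ℂ, the equation p(z) − w = 0 is a nonconstant polynomial in z and hence has at least one root by the fundamental theorem of algebra. So p is surjective onto ℂ, omitting no value.

Omitted value: no value.


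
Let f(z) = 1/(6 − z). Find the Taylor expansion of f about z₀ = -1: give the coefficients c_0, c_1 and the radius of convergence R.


Let w = z − z₀, so z = z₀ + w.
Then 6 − z = 6 − (z₀ + w) = (6 − z₀) − w = 7 − w.
f(z) = 1/(7 − w) = (1/(7)) · 1/(1 − w/(7)) = Σ_{n≥0} w^n / (7)^(n+1).
So c_n = 1/(7)^(n+1):
  c_0 = 1/(7)^1 = 1/7.
  c_1 = 1/(7)^2 = 1/49.
The series is valid for |w/d| < 1, i.e. |z − z₀| < |d|.
Radius of convergence: R = |6 − z₀| = |7| = 7 (distance from z₀ to the singularity z = 6).

c_0 = 1/7, c_1 = 1/49; R = 7.


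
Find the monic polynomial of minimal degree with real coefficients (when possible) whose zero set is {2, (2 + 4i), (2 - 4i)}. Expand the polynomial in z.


The polynomial is p(z) = ∏_{α ∈ S} (z − α), where S = {2, (2 + 4i), (2 - 4i)}.
Expanding the product yields: p(z) = z^3 -6·z^2 + 28·z -40.
Note conjugate pairs combine to real quadratics: (z − (2+4i))(z − (2−4i)) = z² − 4z + 20.
The resulting polynomial has degree 3 and real coefficients as required.

p(z) = z^3 -6·z^2 + 28·z -40.


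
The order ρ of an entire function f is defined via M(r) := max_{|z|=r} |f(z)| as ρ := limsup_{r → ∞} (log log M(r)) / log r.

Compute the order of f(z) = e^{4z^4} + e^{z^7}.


Each summand is entire of order 4 and 7 respectively (as in the single-exponential case). The order of a sum is at most the max of the orders, so ρ ≤ 7. For the lower bound: on |z|=r choose arg z so that 1z^7 is real positive; then |e^{1z^7}| = e^{1r^7} while |e^{4z^4}| ≤ e^{4r^4} = o(e^{1r^7}). So |f| ≥ e^{1r^7}(1 − o(1)) and ρ ≥ 7. Hence ρ = max(4, 7) = 7.
Therefore ρ = 7.

Order ρ = 7.


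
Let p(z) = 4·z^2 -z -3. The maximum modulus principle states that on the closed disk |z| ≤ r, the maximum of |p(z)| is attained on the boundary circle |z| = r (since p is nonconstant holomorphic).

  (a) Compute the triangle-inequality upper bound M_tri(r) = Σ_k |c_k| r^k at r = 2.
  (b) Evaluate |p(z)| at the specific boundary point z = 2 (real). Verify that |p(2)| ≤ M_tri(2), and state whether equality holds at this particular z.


Coefficients: c_0 = -3, c_1 = -1, c_2 = 4. Radius r = 2.
Part (a). Triangle bound: M_tri(r) = Σ_k |c_k| r^k
  = |-3|·2^0 + |-1|·2^1 + |4|·2^2
  = 3 + 2 + 16 = 21.
This bounds M(r) := max_{|z|=r} |p(z)| from above; equality holds iff all terms c_k z^k can be made to align in phase at a single z on |z|=r.
Part (b). At z = 2 (real, on the circle |z| = r):
  p(2) = (-3)·2^0 + (-1)·2^1 + (4)·2^2 = 11.
  |p(2)| = 11.
Check: |p(2)| = 11 ≤ 21 = M_tri(2). ✓ Equality does not hold at z = 2 (the coefficients have mixed signs, so the terms do not all align in phase there).

M_tri(2) = 21; |p(2)| = 11; equality at z=2: no.


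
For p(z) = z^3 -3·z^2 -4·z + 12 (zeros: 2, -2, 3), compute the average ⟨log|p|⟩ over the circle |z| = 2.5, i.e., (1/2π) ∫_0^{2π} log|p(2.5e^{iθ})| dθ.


Zeros: -2, 2, 3; r = 2.5.
Inside |z| < r: -2, 2. Outside (|z| ≥ r): 3.
p(0) = 12, so log|p(0)| = log(12) = 2.4849.
Apply Jensen: I(r) = log|p(0)| + Σ_k log(r/|z_k|), summed over zeros inside |z| < r.
  log(r/|z_k|) for z_k = 2: log(2.5/2) = 0.2231
  log(r/|z_k|) for z_k = -2: log(2.5/2) = 0.2231
  Outside zeros (3) contribute nothing to the Jensen sum.
Sum over inside zeros: 0.4463.
I(r) = log|p(0)| + (inside sum) = 2.4849 + 0.4463 = 2.9312.
Note: since some zeros are outside |z| ≤ r, the simplified n·log(r) form does NOT apply — only the inside zeros contribute.

I(r) ≈ 2.9312.


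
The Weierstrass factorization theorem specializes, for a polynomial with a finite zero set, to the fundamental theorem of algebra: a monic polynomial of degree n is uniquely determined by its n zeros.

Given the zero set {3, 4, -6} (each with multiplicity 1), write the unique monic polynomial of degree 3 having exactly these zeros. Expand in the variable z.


The polynomial is p(z) = ∏_{α ∈ S} (z − α), where S = {3, 4, -6}.
Expanding the product yields: p(z) = z^3 -z^2 -30·z + 72.
The resulting polynomial has degree 3 and real coefficients as required.

p(z) = z^3 -z^2 -30·z + 72.


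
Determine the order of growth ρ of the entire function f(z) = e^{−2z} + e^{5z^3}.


Each summand is entire of order 1 and 3 respectively (as in the single-exponential case). The order of a sum is at most the max of the orders, so ρ ≤ 3. For the lower bound: on |z|=r choose arg z so that 5z^3 is real positive; then |e^{5z^3}| = e^{5r^3} while |e^{-2z}| ≤ e^{2r^1} = o(e^{5r^3}). So |f| ≥ e^{5r^3}(1 − o(1)) and ρ ≥ 3. Hence ρ = max(1, 3) = 3.
Therefore ρ = 3.

Order ρ = 3.


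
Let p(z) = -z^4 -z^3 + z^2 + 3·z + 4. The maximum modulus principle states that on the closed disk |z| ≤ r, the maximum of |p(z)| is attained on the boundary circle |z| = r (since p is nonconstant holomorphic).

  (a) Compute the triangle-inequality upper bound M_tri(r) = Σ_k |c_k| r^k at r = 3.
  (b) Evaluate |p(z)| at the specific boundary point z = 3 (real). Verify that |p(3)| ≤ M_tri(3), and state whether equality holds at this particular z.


Coefficients: c_0 = 4, c_1 = 3, c_2 = 1, c_3 = -1, c_4 = -1. Radius r = 3.
Part (a). Triangle bound: M_tri(r) = Σ_k |c_k| r^k
  = |4|·3^0 + |3|·3^1 + |1|·3^2 + |-1|·3^3 + |-1|·3^4
  = 4 + 9 + 9 + 27 + 81 = 130.
This bounds M(r) := max_{|z|=r} |p(z)| from above; equality holds iff all terms c_k z^k can be made to align in phase at a single z on |z|=r.
Part (b). At z = 3 (real, on the circle |z| = r):
  p(3) = (4)·3^0 + (3)·3^1 + (1)·3^2 + (-1)·3^3 + (-1)·3^4 = -86.
  |p(3)| = 86.
Check: |p(3)| = 86 ≤ 130 = M_tri(3). ✓ Equality does not hold at z = 3 (the coefficients have mixed signs, so the terms do not all align in phase there).

M_tri(3) = 130; |p(3)| = 86; equality at z=3: no.


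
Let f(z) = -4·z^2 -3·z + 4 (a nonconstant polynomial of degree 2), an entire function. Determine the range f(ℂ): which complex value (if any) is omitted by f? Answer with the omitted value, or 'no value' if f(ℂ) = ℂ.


Little Picard bounds the complement of f(ℂ) to at most one point.
For every w ∈ ℂ, the equation p(z) − w = 0 is a nonconstant polynomial in z and hence has at least one root by the fundamental theorem of algebra. So p is surjective onto ℂ, omitting no value.

Omitted value: no value.


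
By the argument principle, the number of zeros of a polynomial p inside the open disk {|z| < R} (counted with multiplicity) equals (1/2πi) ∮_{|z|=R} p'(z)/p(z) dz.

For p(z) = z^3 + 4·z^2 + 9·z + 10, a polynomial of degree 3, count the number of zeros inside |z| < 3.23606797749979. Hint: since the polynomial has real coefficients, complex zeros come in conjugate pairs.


The zeros of p are: -2, (-1 + 2i), (-1 - 2i).
Their magnitudes are: 2, 2.236, 2.236.
Zeros with |z| < R = 3.23606797749979: -2, (-1 + 2i), (-1 - 2i).
Count = 3.
By the argument principle, (1/2πi) ∮_{|z|=R} p'(z)/p(z) dz equals exactly this count.

Number of zeros inside |z| < 3.23606797749979: 3.


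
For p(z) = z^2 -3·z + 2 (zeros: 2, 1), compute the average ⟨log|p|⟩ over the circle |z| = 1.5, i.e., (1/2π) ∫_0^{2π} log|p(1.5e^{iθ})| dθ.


Zeros: 1, 2; r = 1.5.
Inside |z| < r: 1. Outside (|z| ≥ r): 2.
p(0) = 2, so log|p(0)| = log(2) = 0.6931.
Apply Jensen: I(r) = log|p(0)| + Σ_k log(r/|z_k|), summed over zeros inside |z| < r.
  log(r/|z_k|) for z_k = 1: log(1.5/1) = 0.4055
  Outside zeros (2) contribute nothing to the Jensen sum.
Sum over inside zeros: 0.4055.
I(r) = log|p(0)| + (inside sum) = 0.6931 + 0.4055 = 1.0986.
Note: since some zeros are outside |z| ≤ r, the simplified n·log(r) form does NOT apply — only the inside zeros contribute.

I(r) ≈ 1.0986.


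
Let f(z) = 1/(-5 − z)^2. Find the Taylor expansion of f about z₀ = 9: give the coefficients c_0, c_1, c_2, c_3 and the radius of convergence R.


Let w = z − z₀, so z = z₀ + w.
Then -5 − z = -5 − (z₀ + w) = (-5 − z₀) − w = -14 − w.
f(z) = 1/(-14 − w)^2 = (1/(-14)^2) · (1 − w/(-14))^{−2}.
By the binomial series (1−u)^{−2} = Σ_{n≥0} C(n+1, 1) u^n for |u|<1, with u = w/(-14):
  c_n = C(n+1, 1) / (-14)^(n+2).
  c_0 = 1/(-14)^2 = 1/196.
  c_1 = 2/(-14)^3 = -1/1372.
  c_2 = 3/(-14)^4 = 3/38416.
  c_3 = 4/(-14)^5 = -1/134456.
The series is valid for |w/d| < 1, i.e. |z − z₀| < |d|.
Radius of convergence: R = |-5 − z₀| = |-14| = 14 (distance from z₀ to the singularity z = -5).

c_0 = 1/196, c_1 = -1/1372, c_2 = 3/38416, c_3 = -1/134456; R = 14.


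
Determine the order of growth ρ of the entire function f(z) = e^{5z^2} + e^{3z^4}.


Each summand is entire of order 2 and 4 respectively (as in the single-exponential case). The order of a sum is at most the max of the orders, so ρ ≤ 4. For the lower bound: on |z|=r choose arg z so that 3z^4 is real positive; then |e^{3z^4}| = e^{3r^4} while |e^{5z^2}| ≤ e^{5r^2} = o(e^{3r^4}). So |f| ≥ e^{3r^4}(1 − o(1)) and ρ ≥ 4. Hence ρ = max(2, 4) = 4.
Therefore ρ = 4.

Order ρ = 4.


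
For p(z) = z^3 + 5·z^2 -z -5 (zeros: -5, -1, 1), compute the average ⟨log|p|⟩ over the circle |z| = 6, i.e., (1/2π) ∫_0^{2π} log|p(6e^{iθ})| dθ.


Zeros: -5, -1, 1; r = 6.
Inside |z| < r: -5, -1, 1. Outside (|z| ≥ r): ∅.
p(0) = -5, so log|p(0)| = log(5) = 1.6094.
Apply Jensen: I(r) = log|p(0)| + Σ_k log(r/|z_k|), summed over zeros inside |z| < r.
  log(r/|z_k|) for z_k = -5: log(6/5) = 0.1823
  log(r/|z_k|) for z_k = -1: log(6/1) = 1.7918
  log(r/|z_k|) for z_k = 1: log(6/1) = 1.7918
Sum over inside zeros: 3.7658.
I(r) = log|p(0)| + (inside sum) = 1.6094 + 3.7658 = 5.3753.
Closed form (all zeros inside, monic): I(r) = n·log(r) = 3·log(6) = 5.3753. ✓

I(r) ≈ 5.3753.
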